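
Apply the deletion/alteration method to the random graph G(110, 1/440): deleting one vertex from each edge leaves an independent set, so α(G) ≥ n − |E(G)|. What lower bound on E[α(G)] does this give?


E[|E(G)|] = C(110, 2)·p = 5995 · (1/440) = 109/8.
E[α(G)] ≥ n − E[|E(G)|] = 110 − 109/8 = 771/8.
Numerically: ≈ 96.375.
(This is only a lower bound; the true E[α(G)] may be larger.)

E[α(G)] ≥ 771/8 ≈ 96.375.


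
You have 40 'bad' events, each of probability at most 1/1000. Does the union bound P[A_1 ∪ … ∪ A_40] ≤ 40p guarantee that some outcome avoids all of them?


Union bound: P[∪_{i=1}^{40} A_i] ≤ Σ_i P[A_i] ≤ 40·p = 40·(1/1000) = 1/25.
Numerically: 1/25 ≈ 0.040.
Is 1/25 < 1? YES.
Since P[∪ A_i] ≤ 1/25 < 1, the complement has P[∩ A_i^c] ≥ 1 − 1/25 = 24/25 > 0, so some outcome avoids every A_i.

40·p = 1/25 ≈ 0.040; existence CERTIFIED by the union bound.


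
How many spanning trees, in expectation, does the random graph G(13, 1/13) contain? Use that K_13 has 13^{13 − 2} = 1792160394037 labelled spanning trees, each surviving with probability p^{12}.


K_13 has 13^{13 − 2} = 1792160394037 labelled spanning trees.
For each such spanning tree H, let X_H = 1 if all 12 edges of H are present in G. Then P[X_H = 1] = p^{12} = (1/13)^{12} = 1/23298085122481.
By linearity of expectation: E[X] = Σ_H E[X_H] = 1792160394037 · p^{12} = 1792160394037 · 1/23298085122481 = 1/13.
Numerically: E[X] ≈ 0.0769231.

E[X] = 1792160394037 · (1/13)^{12} = 1/13 ≈ 0.0769231.


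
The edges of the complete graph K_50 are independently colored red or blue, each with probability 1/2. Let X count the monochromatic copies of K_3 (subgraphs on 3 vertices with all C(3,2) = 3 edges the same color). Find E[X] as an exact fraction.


Let X = Σ_S X_S over the C(50, 3) = 19600 subsets S of size 3, where X_S = 1 if the K_3 on S is monochromatic.
For a fixed S, the K_3 on S has C(3, 2) = 3 edges. P[all 3 edges red] = (1/2)^3, and likewise for blue, so P[monochromatic] = 2·(1/2)^3 = 2^{1 − 3} = 1/4.
By linearity of expectation: E[X] = C(50, 3) · 2^{1 − 3} = 19600 · 1/4 = 4900.
Numerically: E[X] ≈ 4900.0000.

E[X] = C(50,3)·2^(1−C(3,2)) = 4900 ≈ 4900.0000.


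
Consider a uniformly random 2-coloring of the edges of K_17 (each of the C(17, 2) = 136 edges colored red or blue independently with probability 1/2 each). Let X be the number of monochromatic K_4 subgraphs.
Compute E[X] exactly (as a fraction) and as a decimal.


Let X = Σ_S X_S over the C(17, 4) = 2380 subsets S of size 4, where X_S = 1 if the K_4 on S is monochromatic.
For a fixed S, the K_4 on S has C(4, 2) = 6 edges. P[all 6 edges red] = (1/2)^6, and likewise for blue, so P[monochromatic] = 2·(1/2)^6 = 2^{1 − 6} = 1/32.
By linearity: E[X] = C(17, 4) · 2^{1 − 6} = 2380 · 1/32 = 595/8.
Numerically: E[X] ≈ 74.37500.

E[X] = C(17,4)·2^(1−C(4,2)) = 595/8 ≈ 74.37500.


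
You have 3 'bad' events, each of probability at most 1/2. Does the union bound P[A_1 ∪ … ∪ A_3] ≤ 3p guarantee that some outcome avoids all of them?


Union bound: P[∪_{i=1}^{3} A_i] ≤ Σ_i P[A_i] ≤ 3·p = 3·(1/2) = 3/2.
Numerically: 3/2 ≈ 1.5000000.
Is 3/2 < 1? NO.
Since the bound 3/2 is ≥ 1, the union bound is uninformative here; it does NOT by itself certify existence.

3·p = 3/2 ≈ 1.5000000; existence NOT certified by the union bound.


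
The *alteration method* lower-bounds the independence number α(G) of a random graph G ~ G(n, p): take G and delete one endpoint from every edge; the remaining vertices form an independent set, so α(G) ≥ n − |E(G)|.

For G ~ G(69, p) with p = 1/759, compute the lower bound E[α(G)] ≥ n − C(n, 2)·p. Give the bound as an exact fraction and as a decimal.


E[|E(G)|] = C(69, 2)·p = 2346 · (1/759) = 34/11.
E[α(G)] ≥ n − E[|E(G)|] = 69 − 34/11 = 725/11.
Numerically: ≈ 65.90909.
(This is only a lower bound; the true E[α(G)] may be larger.)

E[α(G)] ≥ 725/11 ≈ 65.90909.


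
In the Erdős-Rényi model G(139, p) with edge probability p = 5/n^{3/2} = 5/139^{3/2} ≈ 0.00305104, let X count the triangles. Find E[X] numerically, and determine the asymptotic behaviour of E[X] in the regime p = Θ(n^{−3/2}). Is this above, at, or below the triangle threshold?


Number of potential triangles: C(139, 3) = 437989.
Each occurs with probability p³ ≈ (0.00305104)³ ≈ 2.84016396e-08.
By linearity: E[X] = C(139, 3)·p³ ≈ 437989 · 2.84016396e-08 ≈ 0.012440.
Since α = 3/2 > 1, p = c/n^{3/2} = o(1/n) is below the triangle threshold p ~ 1/n. Asymptotically E[X] ~ (c³/6)·n^{3(1−α)} = (5³/6)·n^{-1.5} → 0, so by Markov's inequality G has no triangles w.h.p.

E[X] ≈ 0.012440; in regime p = Θ(1/n^{3/2}) E[X] tends to 0 (below the triangle threshold p ~ 1/n).


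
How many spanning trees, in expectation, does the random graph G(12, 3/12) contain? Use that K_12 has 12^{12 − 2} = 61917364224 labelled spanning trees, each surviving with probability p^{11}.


K_12 has 12^{12 − 2} = 61917364224 labelled spanning trees.
For each such spanning tree H, let X_H = 1 if all 11 edges of H are present in G. Then P[X_H = 1] = p^{11} = (1/4)^{11} = 1/4194304.
By linearity: E[X] = Σ_H E[X_H] = 61917364224 · p^{11} = 61917364224 · 1/4194304 = 59049/4.
Numerically: E[X] ≈ 14762.2.

E[X] = 61917364224 · (1/4)^{11} = 59049/4 ≈ 14762.2.


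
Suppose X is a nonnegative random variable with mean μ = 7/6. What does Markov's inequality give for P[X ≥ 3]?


μ = E[X] = 7/6, a = 3.
Markov: P[X ≥ 3] ≤ μ/a = (7/6)/3 = 7/18.
Numerically: ≈ 0.389.
(Since a = 3 > μ = 1.167, the bound 7/18 is < 1 and informative.)

P[X ≥ 3] ≤ 7/18 ≈ 0.389.


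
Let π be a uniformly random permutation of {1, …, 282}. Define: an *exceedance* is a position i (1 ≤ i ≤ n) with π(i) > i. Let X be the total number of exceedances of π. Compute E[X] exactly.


Write X = Σ_{i=1}^{282} X_i, where X_i = 1_{π(i) > i}.
For each fixed i, π(i) is uniform over {1, …, 282} (marginal of a uniform permutation), so P[π(i) > i] = (n − i)/n. Summing: Σ_{i=1}^{282} (n − i)/n = (0 + 1 + … + 281)/282 = 282(282 − 1)/(2·282) = (282 − 1)/2.
Hence E[X] = Σ_{i=1}^{282} (282 − i)/282 = 281/2 ≈ 140.500.

E[X] = 281/2 = 140.500.


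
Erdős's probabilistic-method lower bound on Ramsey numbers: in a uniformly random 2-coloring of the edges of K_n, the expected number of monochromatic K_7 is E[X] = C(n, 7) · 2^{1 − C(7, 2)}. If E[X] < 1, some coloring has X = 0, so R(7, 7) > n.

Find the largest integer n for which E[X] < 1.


We need C(n, 7) · 2^{1 − 21} < 1, i.e. C(n, 7) < 2^{21 − 1} = 1048576.
Check values of n near the boundary:
  n = 25: C(25, 7) = 480700; 480700 < 1048576? YES
  n = 26: C(26, 7) = 657800; 657800 < 1048576? YES
  n = 27: C(27, 7) = 888030; 888030 < 1048576? YES
  n = 28: C(28, 7) = 1184040; 1184040 < 1048576? NO
  n = 29: C(29, 7) = 1560780; 1560780 < 1048576? NO
The largest n with C(n, 7) < 1048576 is n = 27 (where E[X] = 444015/524288 ≈ 0.8468914). Hence R(7, 7) > 27, i.e. R(7, 7) ≥ 28.

Largest n = 27; hence R(7, 7) > 27.


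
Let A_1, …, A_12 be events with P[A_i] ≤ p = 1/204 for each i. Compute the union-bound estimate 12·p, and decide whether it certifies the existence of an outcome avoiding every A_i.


Union bound: P[∪_{i=1}^{12} A_i] ≤ Σ_i P[A_i] ≤ 12·p = 12·(1/204) = 1/17.
Numerically: 1/17 ≈ 0.059.
Is 1/17 < 1? YES.
Since P[∪ A_i] ≤ 1/17 < 1, the complement has P[∩ A_i^c] ≥ 1 − 1/17 = 16/17 > 0, so some outcome avoids every A_i.

12·p = 1/17 ≈ 0.059; existence CERTIFIED by the union bound.


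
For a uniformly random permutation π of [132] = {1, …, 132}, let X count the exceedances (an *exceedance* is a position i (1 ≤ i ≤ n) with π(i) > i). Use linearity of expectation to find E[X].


Write X = Σ_{i=1}^{132} X_i, where X_i = 1_{π(i) > i}.
For each fixed i, π(i) is uniform over {1, …, 132} (marginal of a uniform permutation), so P[π(i) > i] = (n − i)/n. Summing: Σ_{i=1}^{132} (n − i)/n = (0 + 1 + … + 131)/132 = 132(132 − 1)/(2·132) = (132 − 1)/2.
Hence E[X] = Σ_{i=1}^{132} (132 − i)/132 = 131/2 ≈ 65.500.

E[X] = 131/2 = 65.500.


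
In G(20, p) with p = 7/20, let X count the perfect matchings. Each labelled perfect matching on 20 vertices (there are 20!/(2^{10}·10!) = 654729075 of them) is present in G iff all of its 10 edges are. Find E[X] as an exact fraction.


K_20 has 20!/(2^{10}·10!) = 654729075 labelled perfect matchings.
For each such perfect matching H, let X_H = 1 if all 10 edges of H are present in G. Then P[X_H = 1] = p^{10} = (7/20)^{10} = 282475249/10240000000000.
By linearity of expectation: E[X] = Σ_H E[X_H] = 654729075 · p^{10} = 654729075 · 282475249/10240000000000 = 7397790339526587/409600000000.
Numerically: E[X] ≈ 1.81e+04.

E[X] = 654729075 · (7/20)^{10} = 7397790339526587/409600000000 ≈ 1.81e+04.


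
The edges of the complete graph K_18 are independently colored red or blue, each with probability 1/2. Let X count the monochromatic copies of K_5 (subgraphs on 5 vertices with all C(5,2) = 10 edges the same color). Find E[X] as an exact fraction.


Let X = Σ_S X_S over the C(18, 5) = 8568 subsets S of size 5, where X_S = 1 if the K_5 on S is monochromatic.
For a fixed S, the K_5 on S has C(5, 2) = 10 edges. P[all 10 edges red] = (1/2)^10, and likewise for blue, so P[monochromatic] = 2·(1/2)^10 = 2^{1 − 10} = 1/512.
By linearity: E[X] = C(18, 5) · 2^{1 − 10} = 8568 · 1/512 = 1071/64.
Numerically: E[X] ≈ 16.734375.

E[X] = C(18,5)·2^(1−C(5,2)) = 1071/64 ≈ 16.734375.


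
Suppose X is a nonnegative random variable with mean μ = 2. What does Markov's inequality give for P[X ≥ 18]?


μ = E[X] = 2, a = 18.
Markov: P[X ≥ 18] ≤ μ/a = (2)/18 = 1/9.
Numerically: ≈ 0.11111.
(Since a = 18 > μ = 2.00000, the bound 1/9 is < 1 and informative.)

P[X ≥ 18] ≤ 1/9 ≈ 0.11111.


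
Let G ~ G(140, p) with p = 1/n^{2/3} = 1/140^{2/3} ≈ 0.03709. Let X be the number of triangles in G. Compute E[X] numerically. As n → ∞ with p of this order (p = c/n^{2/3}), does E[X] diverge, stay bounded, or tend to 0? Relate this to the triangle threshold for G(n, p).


Number of potential triangles: C(140, 3) = 447580.
Each occurs with probability p³ ≈ (0.03709)³ ≈ 5.102041e-05.
By linearity: E[X] = C(140, 3)·p³ ≈ 447580 · 5.102041e-05 ≈ 22.8357.
Since α = 2/3 < 1, p = c/n^{2/3} ≫ 1/n is above the triangle threshold p ~ 1/n. Asymptotically E[X] ~ (c³/6)·n^{3(1−α)} = (1³/6)·n^{1} → ∞; triangles are abundant w.h.p.

E[X] ≈ 22.8357; in regime p = Θ(1/n^{2/3}) E[X] diverges (above the triangle threshold p ~ 1/n).


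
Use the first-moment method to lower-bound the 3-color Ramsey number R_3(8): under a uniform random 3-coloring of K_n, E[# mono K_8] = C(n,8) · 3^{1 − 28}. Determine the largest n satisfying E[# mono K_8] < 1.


We need C(n, 8) · 3^{1 − 28} < 1, i.e. C(n, 8) < 3^{28 − 1} = 7625597484987.
Check values of n near the boundary:
  n = 152: C(152, 8) = 5859727868575; 5859727868575 < 7625597484987? YES
  n = 153: C(153, 8) = 6183023199255; 6183023199255 < 7625597484987? YES
  n = 154: C(154, 8) = 6521818990995; 6521818990995 < 7625597484987? YES
  n = 155: C(155, 8) = 6876747915675; 6876747915675 < 7625597484987? YES
  n = 156: C(156, 8) = 7248464019225; 7248464019225 < 7625597484987? YES
  n = 157: C(157, 8) = 7637643295425; 7637643295425 < 7625597484987? NO
  n = 158: C(158, 8) = 8044984271181; 8044984271181 < 7625597484987? NO
  n = 159: C(159, 8) = 8471208603429; 8471208603429 < 7625597484987? NO
The largest n with C(n, 8) < 7625597484987 is n = 156 (where E[X] = 805384891025/847288609443 ≈ 0.95054). Hence R_3(8) > 156, i.e. R_3(8) ≥ 157.

Largest n = 156; hence R_3(8) > 156.


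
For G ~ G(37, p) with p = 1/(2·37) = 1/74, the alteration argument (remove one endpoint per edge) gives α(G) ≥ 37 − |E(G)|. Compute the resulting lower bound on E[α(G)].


E[|E(G)|] = C(37, 2)·p = 666 · (1/74) = 9.
E[α(G)] ≥ n − E[|E(G)|] = 37 − 9 = 28.
Numerically: ≈ 28.000.
(This is only a lower bound; the true E[α(G)] may be larger.)

E[α(G)] ≥ 28 ≈ 28.000.


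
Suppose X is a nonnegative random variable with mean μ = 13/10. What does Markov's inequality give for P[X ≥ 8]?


μ = E[X] = 13/10, a = 8.
Markov: P[X ≥ 8] ≤ μ/a = (13/10)/8 = 13/80.
Numerically: ≈ 0.1625.
(Since a = 8 > μ = 1.3000, the bound 13/80 is < 1 and informative.)

P[X ≥ 8] ≤ 13/80 ≈ 0.1625.


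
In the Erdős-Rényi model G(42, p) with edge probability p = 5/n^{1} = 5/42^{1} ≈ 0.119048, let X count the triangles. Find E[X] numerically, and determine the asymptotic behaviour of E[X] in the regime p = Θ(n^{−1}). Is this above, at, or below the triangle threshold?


Number of potential triangles: C(42, 3) = 11480.
Each occurs with probability p³ ≈ (0.119048)³ ≈ 1.68718281e-03.
By linearity: E[X] = C(42, 3)·p³ ≈ 11480 · 1.68718281e-03 ≈ 19.368859.
Here α = 1, so p = 5/n is exactly at the triangle threshold p ~ 1/n. Asymptotically E[X] → c³/6 = 5³/6 = 125/6 ≈ 20.833333, a bounded constant. In this regime the triangle count is asymptotically Poisson(c³/6).

E[X] ≈ 19.368859; in regime p = Θ(1/n^{1}) E[X] stays bounded (at the triangle threshold p ~ 1/n).


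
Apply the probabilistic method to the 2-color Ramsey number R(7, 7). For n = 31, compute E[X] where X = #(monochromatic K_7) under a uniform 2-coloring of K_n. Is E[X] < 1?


E[X] = C(31, 7) · 2^{1 − 21} = 2629575 · 2^{−20} = 2629575/1048576.
As a reduced fraction: E[X] = 2629575/1048576 ≈ 2.508.
Is E[X] < 1? NO.
Since E[X] ≥ 1, the first-moment bound is inconclusive at n = 31; it does NOT by itself certify R(7, 7) > 31.

E[X] = 2629575/1048576 ≈ 2.508; E[X] ≥ 1; first-moment method inconclusive here.


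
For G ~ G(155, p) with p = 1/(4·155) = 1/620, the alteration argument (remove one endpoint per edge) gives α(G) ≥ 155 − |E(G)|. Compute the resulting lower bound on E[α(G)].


E[|E(G)|] = C(155, 2)·p = 11935 · (1/620) = 77/4.
E[α(G)] ≥ n − E[|E(G)|] = 155 − 77/4 = 543/4.
Numerically: ≈ 135.750.
(This is only a lower bound; the true E[α(G)] may be larger.)

E[α(G)] ≥ 543/4 ≈ 135.750.


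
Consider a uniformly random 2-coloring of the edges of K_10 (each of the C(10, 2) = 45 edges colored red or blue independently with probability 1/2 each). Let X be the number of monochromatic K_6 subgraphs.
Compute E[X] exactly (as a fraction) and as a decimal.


Let X = Σ_S X_S over the C(10, 6) = 210 subsets S of size 6, where X_S = 1 if the K_6 on S is monochromatic.
For a fixed S, the K_6 on S has C(6, 2) = 15 edges. P[all 15 edges red] = (1/2)^15, and likewise for blue, so P[monochromatic] = 2·(1/2)^15 = 2^{1 − 15} = 1/16384.
By linearity: E[X] = C(10, 6) · 2^{1 − 15} = 210 · 1/16384 = 105/8192.
Numerically: E[X] ≈ 0.0128.

E[X] = C(10,6)·2^(1−C(6,2)) = 105/8192 ≈ 0.0128.


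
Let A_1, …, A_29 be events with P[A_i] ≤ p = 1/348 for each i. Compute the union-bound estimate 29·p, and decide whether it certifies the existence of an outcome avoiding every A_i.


Union bound: P[∪_{i=1}^{29} A_i] ≤ Σ_i P[A_i] ≤ 29·p = 29·(1/348) = 1/12.
Numerically: 1/12 ≈ 0.0833.
Is 1/12 < 1? YES.
Since P[∪ A_i] ≤ 1/12 < 1, the complement has P[∩ A_i^c] ≥ 1 − 1/12 = 11/12 > 0, so some outcome avoids every A_i.

29·p = 1/12 ≈ 0.0833; existence CERTIFIED by the union bound.


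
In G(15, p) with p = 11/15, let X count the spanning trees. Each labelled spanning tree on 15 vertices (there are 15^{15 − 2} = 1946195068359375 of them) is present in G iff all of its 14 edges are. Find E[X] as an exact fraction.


K_15 has 15^{15 − 2} = 1946195068359375 labelled spanning trees.
For each such spanning tree H, let X_H = 1 if all 14 edges of H are present in G. Then P[X_H = 1] = p^{14} = (11/15)^{14} = 379749833583241/29192926025390625.
Summing the indicators: E[X] = Σ_H E[X_H] = 1946195068359375 · p^{14} = 1946195068359375 · 379749833583241/29192926025390625 = 379749833583241/15.
Numerically: E[X] ≈ 2.5317e+13.

E[X] = 1946195068359375 · (11/15)^{14} = 379749833583241/15 ≈ 2.5317e+13.


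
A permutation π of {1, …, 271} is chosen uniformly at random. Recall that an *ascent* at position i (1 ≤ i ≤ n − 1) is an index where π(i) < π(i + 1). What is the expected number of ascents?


Write X = Σ X_I over i = 1, …, 270, with X_I the indicator of one ascent.
There are 270 indicators.
For each fixed i, the pair (π(i), π(i+1)) is a uniformly random ordered pair of distinct values from {1, …, 271}; by symmetry P[π(i) < π(i+1)] = 1/2.
By linearity: E[X] = 270 · (1/2) = (271 − 1) · (1/2) = 135 ≈ 135.000.

E[X] = 135 = 135.000.


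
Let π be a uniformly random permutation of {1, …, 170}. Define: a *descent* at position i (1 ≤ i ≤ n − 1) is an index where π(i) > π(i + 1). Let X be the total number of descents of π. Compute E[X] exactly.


Write X = Σ X_I over i = 1, …, 169, with X_I the indicator of one descent.
There are 169 indicators.
For each fixed i, the pair (π(i), π(i+1)) is a uniformly random ordered pair of distinct values from {1, …, 170}; by symmetry P[π(i) > π(i+1)] = 1/2.
By linearity: E[X] = 169 · (1/2) = (170 − 1) · (1/2) = 169/2 ≈ 84.500.

E[X] = 169/2 = 84.500.


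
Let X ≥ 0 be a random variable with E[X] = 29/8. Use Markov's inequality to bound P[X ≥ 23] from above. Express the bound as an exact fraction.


μ = E[X] = 29/8, a = 23.
Markov: P[X ≥ 23] ≤ μ/a = (29/8)/23 = 29/184.
Numerically: ≈ 0.157609.
(Since a = 23 > μ = 3.625000, the bound 29/184 is < 1 and informative.)

P[X ≥ 23] ≤ 29/184 ≈ 0.157609.


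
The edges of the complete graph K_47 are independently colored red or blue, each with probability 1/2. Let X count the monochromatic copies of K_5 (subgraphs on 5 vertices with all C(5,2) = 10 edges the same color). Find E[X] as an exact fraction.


Let X = Σ_S X_S over the C(47, 5) = 1533939 subsets S of size 5, where X_S = 1 if the K_5 on S is monochromatic.
For a fixed S, the K_5 on S has C(5, 2) = 10 edges. P[all 10 edges red] = (1/2)^10, and likewise for blue, so P[monochromatic] = 2·(1/2)^10 = 2^{1 − 10} = 1/512.
Summing: E[X] = C(47, 5) · 2^{1 − 10} = 1533939 · 1/512 = 1533939/512.
Numerically: E[X] ≈ 2995.974609.

E[X] = C(47,5)·2^(1−C(5,2)) = 1533939/512 ≈ 2995.974609.


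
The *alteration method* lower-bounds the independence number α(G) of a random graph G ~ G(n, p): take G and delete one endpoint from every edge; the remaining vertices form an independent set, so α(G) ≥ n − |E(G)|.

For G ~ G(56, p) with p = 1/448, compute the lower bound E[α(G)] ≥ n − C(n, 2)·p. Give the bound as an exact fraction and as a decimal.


E[|E(G)|] = C(56, 2)·p = 1540 · (1/448) = 55/16.
E[α(G)] ≥ n − E[|E(G)|] = 56 − 55/16 = 841/16.
Numerically: ≈ 52.562500.
(This is only a lower bound; the true E[α(G)] may be larger.)

E[α(G)] ≥ 841/16 ≈ 52.562500.


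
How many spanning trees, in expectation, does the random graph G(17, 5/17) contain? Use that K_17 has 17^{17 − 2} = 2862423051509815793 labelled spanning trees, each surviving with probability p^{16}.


K_17 has 17^{17 − 2} = 2862423051509815793 labelled spanning trees.
For each such spanning tree H, let X_H = 1 if all 16 edges of H are present in G. Then P[X_H = 1] = p^{16} = (5/17)^{16} = 152587890625/48661191875666868481.
By linearity: E[X] = Σ_H E[X_H] = 2862423051509815793 · p^{16} = 2862423051509815793 · 152587890625/48661191875666868481 = 152587890625/17.
Numerically: E[X] ≈ 8.976e+09.

E[X] = 2862423051509815793 · (5/17)^{16} = 152587890625/17 ≈ 8.976e+09.


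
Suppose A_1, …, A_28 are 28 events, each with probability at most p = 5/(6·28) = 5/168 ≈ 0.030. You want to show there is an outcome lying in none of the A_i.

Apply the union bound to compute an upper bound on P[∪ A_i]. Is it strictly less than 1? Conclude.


Union bound: P[∪_{i=1}^{28} A_i] ≤ Σ_i P[A_i] ≤ 28·p = 28·(5/168) = 5/6.
Numerically: 5/6 ≈ 0.833.
Is 5/6 < 1? YES.
Since P[∪ A_i] ≤ 5/6 < 1, the complement has P[∩ A_i^c] ≥ 1 − 5/6 = 1/6 > 0, so some outcome avoids every A_i.

28·p = 5/6 ≈ 0.833; existence CERTIFIED by the union bound.


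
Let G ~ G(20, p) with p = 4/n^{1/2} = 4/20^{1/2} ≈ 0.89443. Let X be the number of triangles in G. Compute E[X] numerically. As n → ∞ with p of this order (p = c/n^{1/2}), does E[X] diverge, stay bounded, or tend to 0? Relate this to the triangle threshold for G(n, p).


Number of potential triangles: C(20, 3) = 1140.
Each occurs with probability p³ ≈ (0.89443)³ ≈ 7.1554175e-01.
By linearity: E[X] = C(20, 3)·p³ ≈ 1140 · 7.1554175e-01 ≈ 815.71760.
Since α = 1/2 < 1, p = c/n^{1/2} ≫ 1/n is above the triangle threshold p ~ 1/n. Asymptotically E[X] ~ (c³/6)·n^{3(1−α)} = (4³/6)·n^{1.5} → ∞; triangles are abundant w.h.p.

E[X] ≈ 815.71760; in regime p = Θ(1/n^{1/2}) E[X] diverges (above the triangle threshold p ~ 1/n).


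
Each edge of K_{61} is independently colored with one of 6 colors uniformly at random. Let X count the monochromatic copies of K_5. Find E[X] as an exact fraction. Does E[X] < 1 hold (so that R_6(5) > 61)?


E[X] = C(61, 5) · 6^{1 − 10} = 5949147 · 6^{−9} = 5949147/10077696.
As a reduced fraction: E[X] = 1983049/3359232 ≈ 0.590328.
Is E[X] < 1? YES.
Since E[X] < 1, there exists a 6-coloring of K_{61} with no monochromatic K_5; hence R_6(5) > 61.

E[X] = 1983049/3359232 ≈ 0.590328; E[X] < 1, so R_6(5) > 61.


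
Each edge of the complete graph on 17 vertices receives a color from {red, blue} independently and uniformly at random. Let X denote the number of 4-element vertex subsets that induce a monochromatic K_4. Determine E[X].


Let X = Σ_S X_S over the C(17, 4) = 2380 subsets S of size 4, where X_S = 1 if the K_4 on S is monochromatic.
For a fixed S, the K_4 on S has C(4, 2) = 6 edges. P[all 6 edges red] = (1/2)^6, and likewise for blue, so P[monochromatic] = 2·(1/2)^6 = 2^{1 − 6} = 1/32.
Summing: E[X] = C(17, 4) · 2^{1 − 6} = 2380 · 1/32 = 595/8.
Numerically: E[X] ≈ 74.37500.

E[X] = C(17,4)·2^(1−C(4,2)) = 595/8 ≈ 74.37500.


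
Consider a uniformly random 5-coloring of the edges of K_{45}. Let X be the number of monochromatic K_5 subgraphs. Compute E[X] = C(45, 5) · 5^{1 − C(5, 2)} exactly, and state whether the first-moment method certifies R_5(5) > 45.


E[X] = C(45, 5) · 5^{1 − 10} = 1221759 · 5^{−9} = 1221759/1953125.
As a reduced fraction: E[X] = 1221759/1953125 ≈ 0.626.
Is E[X] < 1? YES.
Since E[X] < 1, there exists a 5-coloring of K_{45} with no monochromatic K_5; hence R_5(5) > 45.

E[X] = 1221759/1953125 ≈ 0.626; E[X] < 1, so R_5(5) > 45.


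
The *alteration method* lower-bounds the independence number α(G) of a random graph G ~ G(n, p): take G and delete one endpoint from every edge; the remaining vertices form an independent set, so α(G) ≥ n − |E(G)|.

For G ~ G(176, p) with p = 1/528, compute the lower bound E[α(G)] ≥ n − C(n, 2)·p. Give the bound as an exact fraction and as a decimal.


E[|E(G)|] = C(176, 2)·p = 15400 · (1/528) = 175/6.
E[α(G)] ≥ n − E[|E(G)|] = 176 − 175/6 = 881/6.
Numerically: ≈ 146.833333.
(This is only a lower bound; the true E[α(G)] may be larger.)

E[α(G)] ≥ 881/6 ≈ 146.833333.


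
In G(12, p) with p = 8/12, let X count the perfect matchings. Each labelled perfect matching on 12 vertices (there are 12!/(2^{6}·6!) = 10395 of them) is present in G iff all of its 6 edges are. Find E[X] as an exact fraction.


K_12 has 12!/(2^{6}·6!) = 10395 labelled perfect matchings.
For each such perfect matching H, let X_H = 1 if all 6 edges of H are present in G. Then P[X_H = 1] = p^{6} = (2/3)^{6} = 64/729.
Summing the indicators: E[X] = Σ_H E[X_H] = 10395 · p^{6} = 10395 · 64/729 = 24640/27.
Numerically: E[X] ≈ 912.59.

E[X] = 10395 · (2/3)^{6} = 24640/27 ≈ 912.59.


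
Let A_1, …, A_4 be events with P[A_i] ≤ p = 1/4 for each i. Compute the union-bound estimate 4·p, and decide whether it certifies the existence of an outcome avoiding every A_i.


Union bound: P[∪_{i=1}^{4} A_i] ≤ Σ_i P[A_i] ≤ 4·p = 4·(1/4) = 1.
Numerically: 1 ≈ 1.0000000.
Is 1 < 1? NO.
Since the bound 1 is ≥ 1, the union bound is uninformative here; it does NOT by itself certify existence.

4·p = 1 ≈ 1.0000000; existence NOT certified by the union bound.


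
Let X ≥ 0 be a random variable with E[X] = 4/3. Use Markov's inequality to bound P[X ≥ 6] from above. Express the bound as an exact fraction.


μ = E[X] = 4/3, a = 6.
Markov: P[X ≥ 6] ≤ μ/a = (4/3)/6 = 2/9.
Numerically: ≈ 0.222.
(Since a = 6 > μ = 1.333, the bound 2/9 is < 1 and informative.)

P[X ≥ 6] ≤ 2/9 ≈ 0.222.


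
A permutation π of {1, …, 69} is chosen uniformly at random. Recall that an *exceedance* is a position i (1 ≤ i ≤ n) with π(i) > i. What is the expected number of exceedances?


Write X = Σ_{i=1}^{69} X_i, where X_i = 1_{π(i) > i}.
For each fixed i, π(i) is uniform over {1, …, 69} (marginal of a uniform permutation), so P[π(i) > i] = (n − i)/n. Summing: Σ_{i=1}^{69} (n − i)/n = (0 + 1 + … + 68)/69 = 69(69 − 1)/(2·69) = (69 − 1)/2.
Hence E[X] = Σ_{i=1}^{69} (69 − i)/69 = 34 ≈ 34.0000.

E[X] = 34 = 34.0000.


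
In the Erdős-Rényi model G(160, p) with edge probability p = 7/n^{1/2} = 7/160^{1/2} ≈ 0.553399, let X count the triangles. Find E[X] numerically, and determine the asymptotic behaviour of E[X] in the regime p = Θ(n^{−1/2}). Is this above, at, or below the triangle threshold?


Number of potential triangles: C(160, 3) = 669920.
Each occurs with probability p³ ≈ (0.553399)³ ≈ 1.69478318e-01.
By linearity: E[X] = C(160, 3)·p³ ≈ 669920 · 1.69478318e-01 ≈ 113536.915029.
Since α = 1/2 < 1, p = c/n^{1/2} ≫ 1/n is above the triangle threshold p ~ 1/n. Asymptotically E[X] ~ (c³/6)·n^{3(1−α)} = (7³/6)·n^{1.5} → ∞; triangles are abundant w.h.p.

E[X] ≈ 113536.915029; in regime p = Θ(1/n^{1/2}) E[X] diverges (above the triangle threshold p ~ 1/n).


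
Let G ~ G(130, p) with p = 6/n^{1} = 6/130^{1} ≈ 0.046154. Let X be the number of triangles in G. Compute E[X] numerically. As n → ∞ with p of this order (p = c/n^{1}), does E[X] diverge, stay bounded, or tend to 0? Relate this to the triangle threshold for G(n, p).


Number of potential triangles: C(130, 3) = 357760.
Each occurs with probability p³ ≈ (0.046154)³ ≈ 9.8315885e-05.
By linearity: E[X] = C(130, 3)·p³ ≈ 357760 · 9.8315885e-05 ≈ 35.17349.
Here α = 1, so p = 6/n is exactly at the triangle threshold p ~ 1/n. Asymptotically E[X] → c³/6 = 6³/6 = 36 ≈ 36.00000, a bounded constant. In this regime the triangle count is asymptotically Poisson(c³/6).

E[X] ≈ 35.17349; in regime p = Θ(1/n^{1}) E[X] stays bounded (at the triangle threshold p ~ 1/n).


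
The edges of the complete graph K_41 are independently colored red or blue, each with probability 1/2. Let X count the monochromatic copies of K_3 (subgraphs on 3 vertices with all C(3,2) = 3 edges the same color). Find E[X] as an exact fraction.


Let X = Σ_S X_S over the C(41, 3) = 10660 subsets S of size 3, where X_S = 1 if the K_3 on S is monochromatic.
For a fixed S, the K_3 on S has C(3, 2) = 3 edges. P[all 3 edges red] = (1/2)^3, and likewise for blue, so P[monochromatic] = 2·(1/2)^3 = 2^{1 − 3} = 1/4.
Summing: E[X] = C(41, 3) · 2^{1 − 3} = 10660 · 1/4 = 2665.
Numerically: E[X] ≈ 2665.000.

E[X] = C(41,3)·2^(1−C(3,2)) = 2665 ≈ 2665.000.


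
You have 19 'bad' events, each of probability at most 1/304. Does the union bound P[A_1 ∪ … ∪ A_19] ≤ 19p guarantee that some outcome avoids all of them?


Union bound: P[∪_{i=1}^{19} A_i] ≤ Σ_i P[A_i] ≤ 19·p = 19·(1/304) = 1/16.
Numerically: 1/16 ≈ 0.0625000.
Is 1/16 < 1? YES.
Since P[∪ A_i] ≤ 1/16 < 1, the complement has P[∩ A_i^c] ≥ 1 − 1/16 = 15/16 > 0, so some outcome avoids every A_i.

19·p = 1/16 ≈ 0.0625000; existence CERTIFIED by the union bound.


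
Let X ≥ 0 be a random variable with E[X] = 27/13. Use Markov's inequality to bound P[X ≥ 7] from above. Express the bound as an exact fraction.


μ = E[X] = 27/13, a = 7.
Markov: P[X ≥ 7] ≤ μ/a = (27/13)/7 = 27/91.
Numerically: ≈ 0.297.
(Since a = 7 > μ = 2.077, the bound 27/91 is < 1 and informative.)

P[X ≥ 7] ≤ 27/91 ≈ 0.297.


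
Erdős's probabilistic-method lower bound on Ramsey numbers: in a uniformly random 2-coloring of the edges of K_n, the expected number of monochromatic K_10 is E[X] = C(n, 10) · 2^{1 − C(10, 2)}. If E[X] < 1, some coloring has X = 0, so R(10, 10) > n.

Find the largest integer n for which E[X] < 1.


We need C(n, 10) · 2^{1 − 45} < 1, i.e. C(n, 10) < 2^{45 − 1} = 17592186044416.
Check values of n near the boundary:
  n = 96: C(96, 10) = 11279926456656; 11279926456656 < 17592186044416? YES
  n = 97: C(97, 10) = 12576469727536; 12576469727536 < 17592186044416? YES
  n = 98: C(98, 10) = 14005614014756; 14005614014756 < 17592186044416? YES
  n = 99: C(99, 10) = 15579278510796; 15579278510796 < 17592186044416? YES
  n = 100: C(100, 10) = 17310309456440; 17310309456440 < 17592186044416? YES
  n = 101: C(101, 10) = 19212541264840; 19212541264840 < 17592186044416? NO
  n = 102: C(102, 10) = 21300860967540; 21300860967540 < 17592186044416? NO
  n = 103: C(103, 10) = 23591276125340; 23591276125340 < 17592186044416? NO
The largest n with C(n, 10) < 17592186044416 is n = 100 (where E[X] = 2163788682055/2199023255552 ≈ 0.98398). Hence R(10, 10) > 100, i.e. R(10, 10) ≥ 101.

Largest n = 100; hence R(10, 10) > 100.


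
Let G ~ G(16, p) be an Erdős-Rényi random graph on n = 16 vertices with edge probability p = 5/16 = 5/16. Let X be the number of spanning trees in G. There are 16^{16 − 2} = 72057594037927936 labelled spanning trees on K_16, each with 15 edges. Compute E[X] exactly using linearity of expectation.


K_16 has 16^{16 − 2} = 72057594037927936 labelled spanning trees.
For each such spanning tree H, let X_H = 1 if all 15 edges of H are present in G. Then P[X_H = 1] = p^{15} = (5/16)^{15} = 30517578125/1152921504606846976.
By linearity: E[X] = Σ_H E[X_H] = 72057594037927936 · p^{15} = 72057594037927936 · 30517578125/1152921504606846976 = 30517578125/16.
Numerically: E[X] ≈ 1.91e+09.

E[X] = 72057594037927936 · (5/16)^{15} = 30517578125/16 ≈ 1.91e+09.


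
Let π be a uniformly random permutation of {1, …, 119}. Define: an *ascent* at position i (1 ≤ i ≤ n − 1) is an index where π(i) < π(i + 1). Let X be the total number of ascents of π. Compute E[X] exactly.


Write X = Σ X_I over i = 1, …, 118, with X_I the indicator of one ascent.
There are 118 indicators.
For each fixed i, the pair (π(i), π(i+1)) is a uniformly random ordered pair of distinct values from {1, …, 119}; by symmetry P[π(i) < π(i+1)] = 1/2.
By linearity: E[X] = 118 · (1/2) = (119 − 1) · (1/2) = 59 ≈ 59.000.

E[X] = 59 = 59.000.


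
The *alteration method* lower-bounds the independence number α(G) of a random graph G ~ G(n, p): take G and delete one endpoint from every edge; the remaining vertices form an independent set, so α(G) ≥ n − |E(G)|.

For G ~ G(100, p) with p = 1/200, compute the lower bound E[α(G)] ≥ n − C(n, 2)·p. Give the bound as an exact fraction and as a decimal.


E[|E(G)|] = C(100, 2)·p = 4950 · (1/200) = 99/4.
E[α(G)] ≥ n − E[|E(G)|] = 100 − 99/4 = 301/4.
Numerically: ≈ 75.2500.
(This is only a lower bound; the true E[α(G)] may be larger.)

E[α(G)] ≥ 301/4 ≈ 75.2500.


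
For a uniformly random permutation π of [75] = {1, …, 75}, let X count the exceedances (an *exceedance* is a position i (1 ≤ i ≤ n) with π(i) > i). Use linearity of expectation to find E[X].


Write X = Σ_{i=1}^{75} X_i, where X_i = 1_{π(i) > i}.
For each fixed i, π(i) is uniform over {1, …, 75} (marginal of a uniform permutation), so P[π(i) > i] = (n − i)/n. Summing: Σ_{i=1}^{75} (n − i)/n = (0 + 1 + … + 74)/75 = 75(75 − 1)/(2·75) = (75 − 1)/2.
Hence E[X] = Σ_{i=1}^{75} (75 − i)/75 = 37 ≈ 37.0000.

E[X] = 37 = 37.0000.


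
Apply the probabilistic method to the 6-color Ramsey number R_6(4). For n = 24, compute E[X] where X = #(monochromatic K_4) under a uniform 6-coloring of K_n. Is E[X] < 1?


E[X] = C(24, 4) · 6^{1 − 6} = 10626 · 6^{−5} = 10626/7776.
As a reduced fraction: E[X] = 1771/1296 ≈ 1.36651.
Is E[X] < 1? NO.
Since E[X] ≥ 1, the first-moment bound is inconclusive at n = 24; it does NOT by itself certify R_6(4) > 24.

E[X] = 1771/1296 ≈ 1.36651; E[X] ≥ 1; first-moment method inconclusive here.


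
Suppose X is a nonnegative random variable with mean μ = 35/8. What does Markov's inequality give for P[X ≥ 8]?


μ = E[X] = 35/8, a = 8.
Markov: P[X ≥ 8] ≤ μ/a = (35/8)/8 = 35/64.
Numerically: ≈ 0.547.
(Since a = 8 > μ = 4.375, the bound 35/64 is < 1 and informative.)

P[X ≥ 8] ≤ 35/64 ≈ 0.547.


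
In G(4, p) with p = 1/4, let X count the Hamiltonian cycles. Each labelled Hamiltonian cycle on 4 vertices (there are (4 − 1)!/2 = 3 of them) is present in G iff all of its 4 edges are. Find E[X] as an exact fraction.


K_4 has (4 − 1)!/2 = 3 labelled Hamiltonian cycles.
For each such Hamiltonian cycle H, let X_H = 1 if all 4 edges of H are present in G. Then P[X_H = 1] = p^{4} = (1/4)^{4} = 1/256.
By linearity of expectation: E[X] = Σ_H E[X_H] = 3 · p^{4} = 3 · 1/256 = 3/256.
Numerically: E[X] ≈ 0.0117188.

E[X] = 3 · (1/4)^{4} = 3/256 ≈ 0.0117188.


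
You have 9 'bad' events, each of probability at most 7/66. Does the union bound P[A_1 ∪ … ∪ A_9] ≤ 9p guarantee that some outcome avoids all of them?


Union bound: P[∪_{i=1}^{9} A_i] ≤ Σ_i P[A_i] ≤ 9·p = 9·(7/66) = 21/22.
Numerically: 21/22 ≈ 0.954545.
Is 21/22 < 1? YES.
Since P[∪ A_i] ≤ 21/22 < 1, the complement has P[∩ A_i^c] ≥ 1 − 21/22 = 1/22 > 0, so some outcome avoids every A_i.

9·p = 21/22 ≈ 0.954545; existence CERTIFIED by the union bound.


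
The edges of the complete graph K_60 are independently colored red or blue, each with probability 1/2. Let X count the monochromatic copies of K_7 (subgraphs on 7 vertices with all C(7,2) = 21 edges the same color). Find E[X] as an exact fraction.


Let X = Σ_S X_S over the C(60, 7) = 386206920 subsets S of size 7, where X_S = 1 if the K_7 on S is monochromatic.
For a fixed S, the K_7 on S has C(7, 2) = 21 edges. P[all 21 edges red] = (1/2)^21, and likewise for blue, so P[monochromatic] = 2·(1/2)^21 = 2^{1 − 21} = 1/1048576.
Summing: E[X] = C(60, 7) · 2^{1 − 21} = 386206920 · 1/1048576 = 48275865/131072.
Numerically: E[X] ≈ 368.315620.

E[X] = C(60,7)·2^(1−C(7,2)) = 48275865/131072 ≈ 368.315620.


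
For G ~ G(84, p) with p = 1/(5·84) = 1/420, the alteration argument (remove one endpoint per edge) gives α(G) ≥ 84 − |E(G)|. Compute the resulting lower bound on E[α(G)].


E[|E(G)|] = C(84, 2)·p = 3486 · (1/420) = 83/10.
E[α(G)] ≥ n − E[|E(G)|] = 84 − 83/10 = 757/10.
Numerically: ≈ 75.7000.
(This is only a lower bound; the true E[α(G)] may be larger.)

E[α(G)] ≥ 757/10 ≈ 75.7000.


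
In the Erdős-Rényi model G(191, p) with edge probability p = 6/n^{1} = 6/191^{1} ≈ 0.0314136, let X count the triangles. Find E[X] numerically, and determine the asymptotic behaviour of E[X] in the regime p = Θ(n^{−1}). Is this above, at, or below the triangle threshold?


Number of potential triangles: C(191, 3) = 1143135.
Each occurs with probability p³ ≈ (0.0314136)³ ≈ 3.09994258e-05.
By linearity: E[X] = C(191, 3)·p³ ≈ 1143135 · 3.09994258e-05 ≈ 35.436529.
Here α = 1, so p = 6/n is exactly at the triangle threshold p ~ 1/n. Asymptotically E[X] → c³/6 = 6³/6 = 36 ≈ 36.000000, a bounded constant. In this regime the triangle count is asymptotically Poisson(c³/6).

E[X] ≈ 35.436529; in regime p = Θ(1/n^{1}) E[X] stays bounded (at the triangle threshold p ~ 1/n).


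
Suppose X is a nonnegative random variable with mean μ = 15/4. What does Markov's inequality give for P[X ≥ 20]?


μ = E[X] = 15/4, a = 20.
Markov: P[X ≥ 20] ≤ μ/a = (15/4)/20 = 3/16.
Numerically: ≈ 0.18750.
(Since a = 20 > μ = 3.75000, the bound 3/16 is < 1 and informative.)

P[X ≥ 20] ≤ 3/16 ≈ 0.18750.


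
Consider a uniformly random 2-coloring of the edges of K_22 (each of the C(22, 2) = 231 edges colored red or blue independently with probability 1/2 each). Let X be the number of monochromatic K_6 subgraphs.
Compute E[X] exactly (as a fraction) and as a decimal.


Let X = Σ_S X_S over the C(22, 6) = 74613 subsets S of size 6, where X_S = 1 if the K_6 on S is monochromatic.
For a fixed S, the K_6 on S has C(6, 2) = 15 edges. P[all 15 edges red] = (1/2)^15, and likewise for blue, so P[monochromatic] = 2·(1/2)^15 = 2^{1 − 15} = 1/16384.
By linearity of expectation: E[X] = C(22, 6) · 2^{1 − 15} = 74613 · 1/16384 = 74613/16384.
Numerically: E[X] ≈ 4.554016.

E[X] = C(22,6)·2^(1−C(6,2)) = 74613/16384 ≈ 4.554016.


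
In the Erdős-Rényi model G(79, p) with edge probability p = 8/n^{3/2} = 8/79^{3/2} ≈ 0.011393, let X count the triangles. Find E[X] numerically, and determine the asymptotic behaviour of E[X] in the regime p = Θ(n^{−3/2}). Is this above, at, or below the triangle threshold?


Number of potential triangles: C(79, 3) = 79079.
Each occurs with probability p³ ≈ (0.011393)³ ≈ 1.4789315e-06.
By linearity: E[X] = C(79, 3)·p³ ≈ 79079 · 1.4789315e-06 ≈ 0.11695.
Since α = 3/2 > 1, p = c/n^{3/2} = o(1/n) is below the triangle threshold p ~ 1/n. Asymptotically E[X] ~ (c³/6)·n^{3(1−α)} = (8³/6)·n^{-1.5} → 0, so by Markov's inequality G has no triangles w.h.p.

E[X] ≈ 0.11695; in regime p = Θ(1/n^{3/2}) E[X] tends to 0 (below the triangle threshold p ~ 1/n).


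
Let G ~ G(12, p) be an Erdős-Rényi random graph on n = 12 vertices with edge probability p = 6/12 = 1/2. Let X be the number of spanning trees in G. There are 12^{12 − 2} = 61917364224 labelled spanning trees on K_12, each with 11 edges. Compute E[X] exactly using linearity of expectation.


K_12 has 12^{12 − 2} = 61917364224 labelled spanning trees.
For each such spanning tree H, let X_H = 1 if all 11 edges of H are present in G. Then P[X_H = 1] = p^{11} = (1/2)^{11} = 1/2048.
By linearity of expectation: E[X] = Σ_H E[X_H] = 61917364224 · p^{11} = 61917364224 · 1/2048 = 30233088.
Numerically: E[X] ≈ 3.02331e+07.

E[X] = 61917364224 · (1/2)^{11} = 30233088 ≈ 3.02331e+07.


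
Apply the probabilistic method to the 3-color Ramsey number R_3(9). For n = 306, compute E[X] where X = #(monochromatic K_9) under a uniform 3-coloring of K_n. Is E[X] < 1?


E[X] = C(306, 9) · 3^{1 − 36} = 57564745737892900 · 3^{−35} = 57564745737892900/50031545098999707.
As a reduced fraction: E[X] = 57564745737892900/50031545098999707 ≈ 1.150569.
Is E[X] < 1? NO.
Since E[X] ≥ 1, the first-moment bound is inconclusive at n = 306; it does NOT by itself certify R_3(9) > 306.

E[X] = 57564745737892900/50031545098999707 ≈ 1.150569; E[X] ≥ 1; first-moment method inconclusive here.


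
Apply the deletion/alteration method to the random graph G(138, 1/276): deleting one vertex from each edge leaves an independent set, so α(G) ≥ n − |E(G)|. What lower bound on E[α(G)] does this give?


E[|E(G)|] = C(138, 2)·p = 9453 · (1/276) = 137/4.
E[α(G)] ≥ n − E[|E(G)|] = 138 − 137/4 = 415/4.
Numerically: ≈ 103.7500.
(This is only a lower bound; the true E[α(G)] may be larger.)

E[α(G)] ≥ 415/4 ≈ 103.7500.


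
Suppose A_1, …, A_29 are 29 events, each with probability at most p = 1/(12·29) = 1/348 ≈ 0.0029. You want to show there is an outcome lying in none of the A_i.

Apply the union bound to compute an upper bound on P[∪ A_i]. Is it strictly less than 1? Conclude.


Union bound: P[∪_{i=1}^{29} A_i] ≤ Σ_i P[A_i] ≤ 29·p = 29·(1/348) = 1/12.
Numerically: 1/12 ≈ 0.0833.
Is 1/12 < 1? YES.
Since P[∪ A_i] ≤ 1/12 < 1, the complement has P[∩ A_i^c] ≥ 1 − 1/12 = 11/12 > 0, so some outcome avoids every A_i.

29·p = 1/12 ≈ 0.0833; existence CERTIFIED by the union bound.
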